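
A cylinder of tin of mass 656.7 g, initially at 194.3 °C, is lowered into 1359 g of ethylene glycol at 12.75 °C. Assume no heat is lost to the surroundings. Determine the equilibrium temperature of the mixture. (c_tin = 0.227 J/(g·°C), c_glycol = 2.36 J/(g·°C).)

T_f ≈ 20.8 °C

Net heat exchanged in the isolated system is zero:
656.7*0.227*(T − 194.3) + 1359*2.36*(T − 12.75) = 0
149.07(T − 194.3) + 3207.2(T − 12.75) = 0
3356.3 T = 69857
T ≈ 20.81 °C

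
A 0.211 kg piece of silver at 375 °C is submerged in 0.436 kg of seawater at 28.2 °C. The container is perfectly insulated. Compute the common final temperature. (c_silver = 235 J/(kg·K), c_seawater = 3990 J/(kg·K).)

T_f ≈ 37.8 °C

Let T be the final temperature. ΣQ_i = 0:
0.211×235×(T − 375) + 0.436×3990×(T − 28.2) = 0
49.59(T − 375) + 1739.6(T − 28.2) = 0
(49.59 + 1739.6) T = 49.59×375 + 1739.6×28.2
T = 67652/1789.2 ≈ 37.81 °C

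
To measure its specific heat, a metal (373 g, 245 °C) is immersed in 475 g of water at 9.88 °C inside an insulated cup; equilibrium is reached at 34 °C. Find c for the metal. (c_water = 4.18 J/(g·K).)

c ≈ 0.608 J/(g·K)

Energy conservation, ΣQ = 0:
373·c·(34 − 245) + 475·4.18·(34 − 9.88) = 0
-78703 c = -47890
c = -47890/-78703 ≈ 0.6085 J/(g·K)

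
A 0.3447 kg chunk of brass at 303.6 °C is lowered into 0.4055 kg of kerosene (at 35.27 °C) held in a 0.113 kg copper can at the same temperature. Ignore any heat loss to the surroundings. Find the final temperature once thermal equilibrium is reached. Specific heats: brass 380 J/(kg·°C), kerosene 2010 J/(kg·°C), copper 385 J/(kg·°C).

T_f ≈ 70.8 °C

Let T be the final temperature. ΣQ_i = 0:
0.3447·380·(T − 303.6) + 0.4055·2010·(T − 35.27) + 0.113·385·(T − 35.27) = 0
989.55 T = 70049
T = 70049 / 989.55 = 70.8 °C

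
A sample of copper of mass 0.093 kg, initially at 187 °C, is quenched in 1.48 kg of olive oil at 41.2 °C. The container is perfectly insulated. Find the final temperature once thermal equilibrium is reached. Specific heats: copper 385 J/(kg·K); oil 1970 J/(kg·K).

T_f ≈ 43.0 °C

Net heat exchanged in the isolated system is zero:
0.093*385*(T − 187) + 1.48*1970*(T − 41.2) = 0
35.8(T − 187) + 2915.6(T − 41.2) = 0
(35.8 + 2915.6) T = 35.8*187 + 2915.6*41.2
T = 126818/2951.4 ≈ 42.97 °C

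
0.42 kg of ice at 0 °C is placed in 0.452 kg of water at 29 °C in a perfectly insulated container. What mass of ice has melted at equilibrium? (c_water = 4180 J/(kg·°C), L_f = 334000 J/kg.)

Water can give up m c ΔT = 0.452×4180×29 = 54791 J before reaching 0 °C.
Melting all 0.42 kg of ice would need 0.42×334000 = 140280 J.
That's not enough to melt it all — equilibrium is at 0 °C with ice remaining.
Mass melted = 54791/334000 ≈ 0.164 kg.

m_melted ≈ 0.164 kg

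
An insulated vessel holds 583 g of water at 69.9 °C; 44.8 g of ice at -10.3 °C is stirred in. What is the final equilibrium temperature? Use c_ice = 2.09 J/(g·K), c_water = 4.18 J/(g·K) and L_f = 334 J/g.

T_f ≈ 58.8 °C

Net heat exchanged in the isolated system is zero:
ice -10.3→0 °C: 44.8×2.09×10.3 = 964.41
  latent heat to melt: 44.8×334 = 14963
  warm the meltwater: 187.26 T
  water cools: 583×4.18×(T − 69.9) = 2436.9(T − 69.9)
2624.2 T = 170342 − 15928 = 154414
T ≈ 58.84 °C. Since T > 0 °C, the all-ice-melts assumption holds.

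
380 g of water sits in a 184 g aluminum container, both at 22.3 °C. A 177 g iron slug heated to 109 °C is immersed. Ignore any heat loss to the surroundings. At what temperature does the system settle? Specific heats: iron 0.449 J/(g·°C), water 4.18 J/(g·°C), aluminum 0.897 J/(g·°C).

Conservation of energy gives ΣQ = 0:
177*0.449*(T − 109) + 380*4.18*(T − 22.3) + 184*0.897*(T − 22.3) = 0
(79.47 + 1588.4 + 165.05) T = 79.47*109 + 1588.4*22.3 + 165.05*22.3
T = 47764/1832.9 ≈ 26.06 °C

T_f ≈ 26.1 °C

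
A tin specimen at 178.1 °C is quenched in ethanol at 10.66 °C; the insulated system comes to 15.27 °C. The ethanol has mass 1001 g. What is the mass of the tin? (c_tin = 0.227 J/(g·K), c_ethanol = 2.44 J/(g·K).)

m ≈ 305 g

Heat lost by the tin = heat gained by the ethanol:
m×0.227×(178.1 − 15.27) = 1001×2.44×(15.27 − 10.66)
36.96 m = 11260  ⇒  m ≈ 304.6 g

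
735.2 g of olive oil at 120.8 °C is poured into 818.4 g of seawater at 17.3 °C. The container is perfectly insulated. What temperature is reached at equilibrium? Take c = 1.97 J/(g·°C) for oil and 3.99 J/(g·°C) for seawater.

T_f ≈ 49.1 °C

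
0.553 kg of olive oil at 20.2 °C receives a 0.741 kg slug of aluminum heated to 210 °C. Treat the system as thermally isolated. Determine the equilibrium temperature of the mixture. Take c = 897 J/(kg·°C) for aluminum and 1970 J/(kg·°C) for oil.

T_f ≈ 92.1 °C

Set heat shed by the hot body equal to heat absorbed by the cold body:
0.741*897*(210 − T) = 0.553*1970*(T − 20.2)
664.68(210 − T) = 1089.4(T − 20.2)
1754.1 T = 161588  ⇒  T ≈ 92.12 °C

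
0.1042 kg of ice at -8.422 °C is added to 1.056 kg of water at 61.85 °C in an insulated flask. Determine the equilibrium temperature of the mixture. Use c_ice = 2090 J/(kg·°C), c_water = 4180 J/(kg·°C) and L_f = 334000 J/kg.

T_f ≈ 48.7 °C

Net heat exchanged in the isolated system is zero:
ice -8.422→0 °C: 0.1042×2090×8.422 = 1834.1
  latent heat to melt: 0.1042×334000 = 34803
  meltwater 0→T: 0.1042×4180×T = 435.56 T
  water: 4414.1(T − 61.85)
4849.6 T = 273011 − 36637 = 236374
T ≈ 48.74 °C (positive, so assuming full melt was valid).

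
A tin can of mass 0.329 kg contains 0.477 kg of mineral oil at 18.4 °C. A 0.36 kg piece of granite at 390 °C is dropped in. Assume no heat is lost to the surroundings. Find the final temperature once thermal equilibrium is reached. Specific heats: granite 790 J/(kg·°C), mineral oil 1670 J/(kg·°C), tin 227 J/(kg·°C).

T_f ≈ 109.8 °C

Setting the total heat transfer to zero:
0.36*790*(T − 390) + 0.477*1670*(T − 18.4) + 0.329*227*(T − 18.4) = 0
1155.7 T = 126947
T = 126947 / 1155.7 = 110 °C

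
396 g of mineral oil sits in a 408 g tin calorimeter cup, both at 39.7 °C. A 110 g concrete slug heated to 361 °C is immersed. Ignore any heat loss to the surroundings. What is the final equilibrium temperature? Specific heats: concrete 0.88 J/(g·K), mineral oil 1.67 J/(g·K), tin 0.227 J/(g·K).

T_f is the heat-capacity-weighted average of the initial temperatures:
T_f = (96.8·361 + 661.32·39.7 + 92.62·39.7) / (96.8 + 661.32 + 92.62)
    = 64876 / 850.74 ≈ 76.26 °C

T_f ≈ 76.3 °C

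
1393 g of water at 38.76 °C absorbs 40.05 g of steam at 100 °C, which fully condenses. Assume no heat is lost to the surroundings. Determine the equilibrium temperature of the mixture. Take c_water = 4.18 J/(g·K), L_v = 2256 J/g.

T_f ≈ 55.6 °C

Conservation of energy gives ΣQ = 0:
steam→water at 100 °C releases m L_v = 40.05×2256 = 90353; condensed water 100 °C→T: 167.41(T − 100); original water: 5822.7(T − 38.76)
5990.1 T = 90353 + 16741 + 225689 = 332783
T ≈ 55.56 °C — below 100 °C, confirming all the steam condensed.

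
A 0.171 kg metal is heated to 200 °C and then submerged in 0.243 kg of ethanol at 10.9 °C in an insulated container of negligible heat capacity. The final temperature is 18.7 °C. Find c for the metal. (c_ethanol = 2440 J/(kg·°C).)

m_s c (T_s − T_f) = m_ethanol c_ethanol (T_f − T_0):
0.171×c×(200 − 18.7) = 0.243×2440×(18.7 − 10.9)
31 c = 4624.8  ⇒  c ≈ 149.2 J/(kg·°C)

c ≈ 149 J/(kg·°C)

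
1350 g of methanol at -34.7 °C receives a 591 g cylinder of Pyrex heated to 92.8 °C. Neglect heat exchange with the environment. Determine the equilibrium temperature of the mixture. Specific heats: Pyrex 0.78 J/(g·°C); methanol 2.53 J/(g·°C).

T_f ≈ -19.5 °C

Let T be the final temperature. ΣQ_i = 0:
591*0.78*(T − 92.8) + 1350*2.53*(T − (-34.7)) = 0
460.98(T − 92.8) + 3415.5(T − (-34.7)) = 0
(460.98 + 3415.5) T = 460.98*92.8 + 3415.5*(-34.7)
T = -75739 / 3876.5 = -19.5 °C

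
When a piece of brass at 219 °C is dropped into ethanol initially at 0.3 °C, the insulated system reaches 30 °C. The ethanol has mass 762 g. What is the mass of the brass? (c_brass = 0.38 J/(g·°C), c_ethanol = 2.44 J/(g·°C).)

m ≈ 769 g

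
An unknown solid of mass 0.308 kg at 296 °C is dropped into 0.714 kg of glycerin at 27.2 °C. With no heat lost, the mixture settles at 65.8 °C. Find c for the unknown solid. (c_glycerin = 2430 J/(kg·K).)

c ≈ 945 J/(kg·K)

Conservation of energy gives ΣQ = 0:
0.308·c·(65.8 − 296) + 0.714·2430·(65.8 − 27.2) = 0
-70.9 c = -66972
c = -66972/-70.9 ≈ 944.6 J/(kg·K)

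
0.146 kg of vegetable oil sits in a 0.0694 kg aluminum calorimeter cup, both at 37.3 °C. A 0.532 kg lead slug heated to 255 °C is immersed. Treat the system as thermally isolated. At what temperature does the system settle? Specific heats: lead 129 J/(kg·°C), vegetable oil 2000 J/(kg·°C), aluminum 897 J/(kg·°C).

T_f ≈ 72.6 °C

T_f = Σ m_i c_i T_i / Σ m_i c_i:
T_f = (68.63×255 + 292×37.3 + 62.25×37.3) / (68.63 + 292 + 62.25)
    = 30714 / 422.88 ≈ 72.63 °C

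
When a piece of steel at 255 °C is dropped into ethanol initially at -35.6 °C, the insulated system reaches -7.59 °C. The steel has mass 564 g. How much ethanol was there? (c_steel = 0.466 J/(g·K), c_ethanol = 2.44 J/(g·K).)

m ≈ 1010 g

Conservation of energy gives ΣQ = 0:
564×0.466×(-7.59 − 255) + m×2.44×(-7.59 − (-35.6)) = 0
68.34 m = 69015
m = 69015/68.34 ≈ 1010 g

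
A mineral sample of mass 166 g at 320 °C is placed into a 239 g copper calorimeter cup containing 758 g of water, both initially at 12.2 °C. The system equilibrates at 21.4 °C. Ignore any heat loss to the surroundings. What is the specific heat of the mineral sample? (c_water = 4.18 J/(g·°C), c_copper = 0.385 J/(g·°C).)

c ≈ 0.605 J/(g·°C)

Energy conservation, ΣQ = 0:
166·c·(21.4 − 320) + 758·4.18·(21.4 − 12.2) + 239·0.385·(21.4 − 12.2) = 0
-49568 c = -29996
c = -29996/-49568 ≈ 0.6052 J/(g·°C)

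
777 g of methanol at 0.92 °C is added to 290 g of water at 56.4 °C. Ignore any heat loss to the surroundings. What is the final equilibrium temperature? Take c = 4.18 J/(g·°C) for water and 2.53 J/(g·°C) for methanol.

With ΣQ=0 the equilibrium temperature is the m·c-weighted mean:
T_f = (1212.2*56.4 + 1965.8*0.92) / (1212.2 + 1965.8)
    = 70177 / 3178 ≈ 22.08 °C

T_f ≈ 22.1 °C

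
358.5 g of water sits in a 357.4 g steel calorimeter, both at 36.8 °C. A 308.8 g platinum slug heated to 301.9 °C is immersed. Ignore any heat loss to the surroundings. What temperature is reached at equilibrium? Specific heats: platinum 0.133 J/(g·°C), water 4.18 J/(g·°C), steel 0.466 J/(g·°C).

T_f ≈ 43.2 °C

Energy conservation, ΣQ = 0:
308.8·0.133·(T − 301.9) + 358.5·4.18·(T − 36.8) + 357.4·0.466·(T − 36.8) = 0
41.07(T − 301.9) + 1498.5(T − 36.8) + 166.55(T − 36.8) = 0
1706.1 T = 73674
T = 73674/1706.1 ≈ 43.18 °C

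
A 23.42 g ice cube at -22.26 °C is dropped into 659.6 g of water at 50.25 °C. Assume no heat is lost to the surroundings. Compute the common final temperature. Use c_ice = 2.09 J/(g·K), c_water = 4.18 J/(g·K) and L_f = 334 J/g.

Net heat exchanged in the isolated system is zero:
warm ice to 0 °C: 23.42×2.09×(0 − (-22.26)) = 1089.6; latent heat to melt: 23.42×334 = 7822.3; meltwater 0→T: 23.42×4.18×T = 97.9 T; water cools: 659.6×4.18×(T − 50.25) = 2757.1(T − 50.25)
2855 T = 138546 − 8911.9 = 129634
T ≈ 45.41 °C. Since T > 0 °C, the all-ice-melts assumption holds.

T_f ≈ 45.4 °C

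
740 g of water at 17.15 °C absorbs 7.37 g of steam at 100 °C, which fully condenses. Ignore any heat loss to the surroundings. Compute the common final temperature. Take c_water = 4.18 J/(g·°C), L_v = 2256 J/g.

T_f ≈ 23.3 °C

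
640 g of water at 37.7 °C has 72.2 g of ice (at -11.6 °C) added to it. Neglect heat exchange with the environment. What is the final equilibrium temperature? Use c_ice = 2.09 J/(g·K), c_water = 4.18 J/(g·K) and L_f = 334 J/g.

T_f ≈ 25.2 °C

Heat gained plus heat lost sum to zero:
ice -11.6→0 °C: 72.2·2.09·11.6 = 1750.4
  latent heat to melt: 72.2·334 = 24115
  warm the meltwater: 301.8 T
  water cools: 640·4.18·(T − 37.7) = 2675.2(T − 37.7)
2977 T = 100855 − 25865 = 74990
T ≈ 25.19 °C (positive, so assuming full melt was valid).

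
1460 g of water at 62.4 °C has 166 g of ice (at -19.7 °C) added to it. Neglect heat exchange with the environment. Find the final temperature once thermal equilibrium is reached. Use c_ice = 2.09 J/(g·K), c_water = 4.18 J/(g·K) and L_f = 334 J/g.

T_f ≈ 46.9 °C

Net heat exchanged in the isolated system is zero:
ice -19.7→0 °C: 166·2.09·19.7 = 6834.7
  latent heat to melt: 166·334 = 55444
  meltwater 0→T: 166·4.18·T = 693.88 T
  water cools: 1460·4.18·(T − 62.4) = 6102.8(T − 62.4)
6796.7 T = 380815 − 62279 = 318536
T ≈ 46.87 °C. Since T > 0 °C, the all-ice-melts assumption holds.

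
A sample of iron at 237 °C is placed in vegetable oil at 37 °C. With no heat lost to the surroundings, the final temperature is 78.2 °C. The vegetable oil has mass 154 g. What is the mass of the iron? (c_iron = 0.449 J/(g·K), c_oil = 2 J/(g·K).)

m ≈ 178 g

Heat lost by the iron = heat gained by the oil:
m×0.449×(237 − 78.2) = 154×2×(78.2 − 37)
71.3 m = 12690  ⇒  m ≈ 178 g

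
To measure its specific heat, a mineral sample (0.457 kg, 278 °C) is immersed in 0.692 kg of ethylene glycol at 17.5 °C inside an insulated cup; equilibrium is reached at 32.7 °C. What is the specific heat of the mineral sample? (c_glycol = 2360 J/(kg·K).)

m_s c (T_s − T_f) = m_glycol c_glycol (T_f − T_0):
0.457·c·(278 − 32.7) = 0.692·2360·(32.7 − 17.5)
112.1 c = 24823  ⇒  c ≈ 221.4 J/(kg·K)

c ≈ 221 J/(kg·K)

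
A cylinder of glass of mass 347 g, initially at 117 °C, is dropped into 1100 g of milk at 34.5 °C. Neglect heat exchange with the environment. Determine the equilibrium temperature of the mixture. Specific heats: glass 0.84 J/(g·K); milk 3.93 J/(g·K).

T_f ≈ 39.7 °C

Taking heat into each body as positive, Σ m c ΔT = 0:
347*0.84*(T − 117) + 1100*3.93*(T − 34.5) = 0
4614.5 T = 183247
T = 183247 / 4614.5 = 39.7 °C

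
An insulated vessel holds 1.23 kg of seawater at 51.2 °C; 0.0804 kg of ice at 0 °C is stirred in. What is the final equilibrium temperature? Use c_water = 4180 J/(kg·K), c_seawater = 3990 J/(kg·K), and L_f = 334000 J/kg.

T_f ≈ 42.8 °C

Energy balance with sensible and latent terms:
latent heat to melt: 0.0804·334000 = 26854; warm the meltwater: 336.07 T; seawater cools: 1.23·3990·(T − 51.2) = 4907.7(T − 51.2)
5243.8 T = 251274 − 26854 = 224421
T ≈ 42.80 °C — above 0 °C, consistent with complete melting.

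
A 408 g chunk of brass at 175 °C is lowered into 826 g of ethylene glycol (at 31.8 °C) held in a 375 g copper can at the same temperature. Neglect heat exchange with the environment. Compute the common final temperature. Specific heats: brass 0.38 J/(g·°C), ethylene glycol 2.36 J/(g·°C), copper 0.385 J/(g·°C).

Taking heat into each body as positive, Σ m c ΔT = 0:
408×0.38×(T − 175) + 826×2.36×(T − 31.8) + 375×0.385×(T − 31.8) = 0
155.04(T − 175) + 1949.4(T − 31.8) + 144.38(T − 31.8) = 0
2248.8 T = 93713
T ≈ 41.67 °C

T_f ≈ 41.7 °C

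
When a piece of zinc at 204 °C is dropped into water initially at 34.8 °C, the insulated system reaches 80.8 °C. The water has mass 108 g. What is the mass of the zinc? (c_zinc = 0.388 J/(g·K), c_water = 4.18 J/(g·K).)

m ≈ 434 g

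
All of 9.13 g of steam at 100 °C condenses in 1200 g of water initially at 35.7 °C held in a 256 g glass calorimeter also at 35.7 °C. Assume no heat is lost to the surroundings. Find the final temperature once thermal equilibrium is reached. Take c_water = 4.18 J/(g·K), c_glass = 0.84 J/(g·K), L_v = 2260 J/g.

Net heat exchanged in the isolated system is zero:
condense steam: −9.13·2260 = −20634; condensate cools 100→T: 9.13·4.18·(T − 100) = 38.16(T − 100); water warms: 1200·4.18·(T − 35.7) = 5016(T − 35.7); glass cup: 256·0.84·(T − 35.7) = 215.04(T − 35.7)
5269.2 T = 20634 + 3816.3 + 186748 = 211198
T ≈ 40.08 °C — below 100 °C, confirming all the steam condensed.

T_f ≈ 40.1 °C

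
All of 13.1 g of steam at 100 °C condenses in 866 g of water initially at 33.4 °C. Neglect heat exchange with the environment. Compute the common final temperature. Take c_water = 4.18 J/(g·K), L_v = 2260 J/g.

T_f ≈ 42.4 °C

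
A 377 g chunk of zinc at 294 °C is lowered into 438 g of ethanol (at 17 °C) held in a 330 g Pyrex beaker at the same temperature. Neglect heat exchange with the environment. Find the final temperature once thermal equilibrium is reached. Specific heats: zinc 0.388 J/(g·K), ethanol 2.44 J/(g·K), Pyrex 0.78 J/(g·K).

T_f ≈ 44.5 °C

T_f is the heat-capacity-weighted average of the initial temperatures:
T_f = (146.28·294 + 1068.7·17 + 257.4·17) / (146.28 + 1068.7 + 257.4)
    = 65549 / 1472.4 ≈ 44.52 °C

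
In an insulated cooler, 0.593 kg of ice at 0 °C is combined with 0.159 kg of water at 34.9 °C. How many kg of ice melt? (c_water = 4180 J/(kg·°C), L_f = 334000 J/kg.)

m_melted ≈ 0.0694 kg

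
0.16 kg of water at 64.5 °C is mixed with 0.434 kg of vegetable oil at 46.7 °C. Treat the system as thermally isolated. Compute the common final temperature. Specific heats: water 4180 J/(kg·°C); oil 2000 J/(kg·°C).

T_f ≈ 54.4 °C

Heat lost by the water equals heat gained by the oil:
0.16×4180×(64.5 − T) = 0.434×2000×(T − 46.7)
668.8(64.5 − T) = 868(T − 46.7)
1536.8 T = 83673  ⇒  T ≈ 54.45 °C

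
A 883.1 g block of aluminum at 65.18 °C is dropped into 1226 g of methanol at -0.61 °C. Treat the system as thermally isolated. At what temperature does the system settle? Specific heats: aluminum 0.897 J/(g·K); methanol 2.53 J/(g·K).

T_f ≈ 12.8 °C

Set heat shed by the hot body equal to heat absorbed by the cold body:
883.1×0.897×(65.18 − T) = 1226×2.53×(T − (-0.61))
792.14(65.18 − T) = 3101.8(T − (-0.61))
3893.9 T = 49740  ⇒  T ≈ 12.77 °C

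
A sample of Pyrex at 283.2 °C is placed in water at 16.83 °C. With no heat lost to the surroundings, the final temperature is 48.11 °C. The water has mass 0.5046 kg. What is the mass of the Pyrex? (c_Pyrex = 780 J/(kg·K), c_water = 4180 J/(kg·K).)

m ≈ 0.36 kg

Taking heat into each body as positive, Σ m c ΔT = 0:
m·780·(48.11 − 283.2) + 0.5046·4180·(48.11 − 16.83) = 0
-183370 m = -65977
m = -65977/-183370 ≈ 0.3598 kg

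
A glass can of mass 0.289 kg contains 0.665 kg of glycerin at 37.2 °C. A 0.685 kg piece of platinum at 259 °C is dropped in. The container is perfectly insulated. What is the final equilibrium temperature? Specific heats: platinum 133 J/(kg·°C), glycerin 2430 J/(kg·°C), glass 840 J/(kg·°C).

T_f ≈ 47.6 °C

Conservation of energy gives ΣQ = 0:
0.685×133×(T − 259) + 0.665×2430×(T − 37.2) + 0.289×840×(T − 37.2) = 0
91.11(T − 259) + 1616(T − 37.2) + 242.76(T − 37.2) = 0
1949.8 T = 92740
T = 92740/1949.8 ≈ 47.56 °C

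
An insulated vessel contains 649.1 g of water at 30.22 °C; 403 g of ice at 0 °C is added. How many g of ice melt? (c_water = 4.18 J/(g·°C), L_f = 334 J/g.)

m_melted ≈ 245 g

Water can give up m c ΔT = 649.1×4.18×30.22 = 81994 J before reaching 0 °C.
To melt every bit of ice: 403×334 = 134602 J.
81994 J < 134602 J, so only part of the ice melts and the system sits at 0 °C.
m_melted×334 = 81994  ⇒  m_melted ≈ 245.5 g.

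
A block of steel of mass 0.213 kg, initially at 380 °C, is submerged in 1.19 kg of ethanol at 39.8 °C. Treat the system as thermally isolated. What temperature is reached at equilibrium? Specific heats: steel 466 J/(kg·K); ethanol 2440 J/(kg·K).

T_f ≈ 51.0 °C

Conservation of energy gives ΣQ = 0:
0.213*466*(T − 380) + 1.19*2440*(T − 39.8) = 0
(99.26 + 2903.6) T = 99.26*380 + 2903.6*39.8
T = 153281/3002.9 ≈ 51.05 °C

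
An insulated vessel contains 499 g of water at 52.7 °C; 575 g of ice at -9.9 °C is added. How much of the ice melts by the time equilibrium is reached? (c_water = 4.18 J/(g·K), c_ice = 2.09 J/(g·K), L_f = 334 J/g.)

m_melted ≈ 293 g

Heat available from the water dropping to 0 °C: 499·4.18·52.7 = 109923 J.
Warming the ice to 0 °C takes 575·2.09·9.9 = 11897 J, leaving 98025 J for melting.
Melting all 575 g of ice would need 575·334 = 192050 J.
Since 98025 < 192050 J, not all the ice melts; equilibrium is at 0 °C.
Mass melted = 98025/334 ≈ 293.5 g.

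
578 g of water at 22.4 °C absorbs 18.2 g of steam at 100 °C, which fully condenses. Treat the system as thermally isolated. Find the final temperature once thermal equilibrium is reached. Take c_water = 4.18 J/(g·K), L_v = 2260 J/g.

Taking heat into each body as positive, Σ m c ΔT = 0:
steam→water at 100 °C releases m L_v = 18.2×2260 = 41132; condensate cools 100→T: 18.2×4.18×(T − 100) = 76.08(T − 100); water warms: 578×4.18×(T − 22.4) = 2416(T − 22.4)
2492.1 T = 41132 + 7607.6 + 54119 = 102859
T ≈ 41.27 °C (< 100 °C, so full condensation is consistent).

T_f ≈ 41.3 °C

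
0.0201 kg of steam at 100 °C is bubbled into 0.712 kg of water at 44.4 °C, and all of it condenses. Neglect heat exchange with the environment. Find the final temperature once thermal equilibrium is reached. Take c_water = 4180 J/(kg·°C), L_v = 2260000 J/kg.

T_f ≈ 60.8 °C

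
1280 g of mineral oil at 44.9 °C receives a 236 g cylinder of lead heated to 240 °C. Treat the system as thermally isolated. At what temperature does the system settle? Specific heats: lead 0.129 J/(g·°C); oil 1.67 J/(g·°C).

T_f is the heat-capacity-weighted average of the initial temperatures:
T_f = (30.44*240 + 2137.6*44.9) / (30.44 + 2137.6)
    = 103285 / 2168 ≈ 47.64 °C

T_f ≈ 47.6 °C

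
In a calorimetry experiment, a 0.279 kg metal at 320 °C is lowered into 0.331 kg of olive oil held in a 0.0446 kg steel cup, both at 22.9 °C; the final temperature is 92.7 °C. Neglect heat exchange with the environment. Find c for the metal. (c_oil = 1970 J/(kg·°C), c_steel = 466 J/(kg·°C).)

c ≈ 741 J/(kg·°C)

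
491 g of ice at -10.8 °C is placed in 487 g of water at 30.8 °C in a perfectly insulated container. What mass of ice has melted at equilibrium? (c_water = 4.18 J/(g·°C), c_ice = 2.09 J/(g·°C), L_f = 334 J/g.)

m_melted ≈ 155 g

Water can give up m c ΔT = 487×4.18×30.8 = 62698 J before reaching 0 °C.
Warming the ice to 0 °C takes 491×2.09×10.8 = 11083 J, leaving 51615 J for melting.
Fully melting the ice requires m_ice L_f = 491×334 = 163994 J.
51615 J < 163994 J, so only part of the ice melts and the system sits at 0 °C.
m_melt = 51615 / L_f = 154.5 g.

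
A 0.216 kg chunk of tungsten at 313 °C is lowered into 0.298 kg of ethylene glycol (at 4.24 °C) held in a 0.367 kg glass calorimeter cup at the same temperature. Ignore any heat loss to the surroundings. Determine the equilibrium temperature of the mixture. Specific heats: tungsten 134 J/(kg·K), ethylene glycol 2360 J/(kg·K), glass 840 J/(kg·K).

Net heat exchanged in the isolated system is zero:
0.216·134·(T − 313) + 0.298·2360·(T − 4.24) + 0.367·840·(T − 4.24) = 0
28.94(T − 313) + 703.28(T − 4.24) + 308.28(T − 4.24) = 0
1040.5 T = 13348
T = 13348/1040.5 ≈ 12.83 °C

T_f ≈ 12.8 °C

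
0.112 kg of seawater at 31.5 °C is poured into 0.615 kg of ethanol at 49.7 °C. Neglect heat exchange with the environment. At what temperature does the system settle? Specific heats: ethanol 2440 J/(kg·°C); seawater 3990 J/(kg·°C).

T_f ≈ 45.5 °C

Net heat exchanged in the isolated system is zero:
0.615*2440*(T − 49.7) + 0.112*3990*(T − 31.5) = 0
1500.6(T − 49.7) + 446.88(T − 31.5) = 0
(1500.6 + 446.88) T = 1500.6*49.7 + 446.88*31.5
T ≈ 45.52 °C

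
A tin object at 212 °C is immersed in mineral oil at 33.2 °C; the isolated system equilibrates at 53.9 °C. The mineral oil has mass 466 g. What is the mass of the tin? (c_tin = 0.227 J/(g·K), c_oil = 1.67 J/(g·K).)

Heat lost by the tin = heat gained by the oil:
m×0.227×(212 − 53.9) = 466×1.67×(53.9 − 33.2)
35.89 m = 16109  ⇒  m ≈ 448.9 g

m ≈ 449 g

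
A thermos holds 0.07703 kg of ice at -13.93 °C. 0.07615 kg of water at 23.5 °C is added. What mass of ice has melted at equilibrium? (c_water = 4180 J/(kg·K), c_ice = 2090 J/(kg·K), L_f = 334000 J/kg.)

m_melted ≈ 0.0157 kg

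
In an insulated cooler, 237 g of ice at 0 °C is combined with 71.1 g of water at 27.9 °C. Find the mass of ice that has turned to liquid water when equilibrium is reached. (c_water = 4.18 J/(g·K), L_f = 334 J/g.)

m_melted ≈ 24.8 g

Cooling the water to 0 °C releases 71.1·4.18·27.9 = 8291.8 J.
Melting all 237 g of ice would need 237·334 = 79158 J.
Since 8291.8 < 79158 J, not all the ice melts; equilibrium is at 0 °C.
Mass melted = 8291.8/334 ≈ 24.83 g.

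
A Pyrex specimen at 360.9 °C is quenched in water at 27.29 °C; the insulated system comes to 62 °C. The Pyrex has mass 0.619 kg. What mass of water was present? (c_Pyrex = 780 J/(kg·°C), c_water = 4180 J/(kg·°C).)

|Q_Pyrex| = |Q_water|:
0.619·780·(360.9 − 62) = m·4180·(62 − 27.29)
145088 m = 144315  ⇒  m ≈ 0.9947 kg

m ≈ 0.995 kg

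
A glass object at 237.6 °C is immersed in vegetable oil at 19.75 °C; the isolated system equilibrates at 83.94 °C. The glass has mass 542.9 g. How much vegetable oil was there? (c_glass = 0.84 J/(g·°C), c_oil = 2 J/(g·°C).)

m ≈ 546 g

Taking heat into each body as positive, Σ m c ΔT = 0:
542.9×0.84×(83.94 − 237.6) + m×2×(83.94 − 19.75) = 0
128.38 m = 70074
m = 70074/128.38 ≈ 545.8 g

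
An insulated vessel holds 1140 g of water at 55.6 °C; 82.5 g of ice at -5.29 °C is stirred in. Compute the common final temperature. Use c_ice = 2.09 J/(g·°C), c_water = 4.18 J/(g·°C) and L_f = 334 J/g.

T_f ≈ 46.3 °C

Conservation of energy gives ΣQ = 0:
warm ice to 0 °C: 82.5·2.09·(0 − (-5.29)) = 912.13; melt ice: 82.5·334 = 27555; warm the meltwater: 344.85 T; water: 4765.2(T − 55.6)
5110.1 T = 264945 − 28467 = 236478
T ≈ 46.28 °C — above 0 °C, consistent with complete melting.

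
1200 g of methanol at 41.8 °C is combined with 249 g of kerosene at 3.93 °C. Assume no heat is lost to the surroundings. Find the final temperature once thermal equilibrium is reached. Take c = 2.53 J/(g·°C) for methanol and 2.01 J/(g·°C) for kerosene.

T_f ≈ 36.4 °C

Let T be the final temperature. ΣQ_i = 0:
1200*2.53*(T − 41.8) + 249*2.01*(T − 3.93) = 0
3036(T − 41.8) + 500.49(T − 3.93) = 0
3536.5 T = 128872
T = 128872 / 3536.5 = 36.4 °C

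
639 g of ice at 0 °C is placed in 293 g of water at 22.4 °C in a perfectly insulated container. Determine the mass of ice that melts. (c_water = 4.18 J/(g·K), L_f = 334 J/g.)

Heat available from the water dropping to 0 °C: 293·4.18·22.4 = 27434 J.
Fully melting the ice requires m_ice L_f = 639·334 = 213426 J.
That's not enough to melt it all — equilibrium is at 0 °C with ice remaining.
m_melt = 27434 / L_f = 82.14 g.

m_melted ≈ 82.1 g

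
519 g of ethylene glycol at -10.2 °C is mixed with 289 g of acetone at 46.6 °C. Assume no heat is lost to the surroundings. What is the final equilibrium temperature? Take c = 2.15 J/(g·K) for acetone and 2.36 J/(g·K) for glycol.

T_f ≈ 8.9 °C

T_f = Σ m_i c_i T_i / Σ m_i c_i:
T_f = (621.35*46.6 + 1224.8*(-10.2)) / (621.35 + 1224.8)
    = 16462 / 1846.2 ≈ 8.92 °C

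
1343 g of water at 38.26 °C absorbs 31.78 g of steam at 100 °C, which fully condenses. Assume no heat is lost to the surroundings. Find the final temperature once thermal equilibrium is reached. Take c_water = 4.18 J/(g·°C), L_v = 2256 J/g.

T_f ≈ 52.2 °C

Sum of m c ΔT and latent-heat terms is zero:
latent heat released on condensation: 31.78·2256 = 71696
  condensed water 100 °C→T: 132.84(T − 100)
  original water: 5613.7(T − 38.26)
5746.6 T = 71696 + 13284 + 214782 = 299761
T ≈ 52.16 °C — below 100 °C, confirming all the steam condensed.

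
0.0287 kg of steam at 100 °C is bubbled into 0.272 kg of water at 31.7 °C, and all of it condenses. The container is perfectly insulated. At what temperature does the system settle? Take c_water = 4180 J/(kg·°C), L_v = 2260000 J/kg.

T_f ≈ 89.8 °C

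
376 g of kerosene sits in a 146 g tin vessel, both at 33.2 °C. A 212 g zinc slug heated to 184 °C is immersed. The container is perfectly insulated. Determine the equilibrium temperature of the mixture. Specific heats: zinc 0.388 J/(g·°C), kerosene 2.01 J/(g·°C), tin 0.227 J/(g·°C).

T_f ≈ 47.4 °C

Taking heat into each body as positive, Σ m c ΔT = 0:
212×0.388×(T − 184) + 376×2.01×(T − 33.2) + 146×0.227×(T − 33.2) = 0
82.26(T − 184) + 755.76(T − 33.2) + 33.14(T − 33.2) = 0
(82.26 + 755.76 + 33.14) T = 82.26×184 + 755.76×33.2 + 33.14×33.2
T = 41327/871.16 ≈ 47.44 °C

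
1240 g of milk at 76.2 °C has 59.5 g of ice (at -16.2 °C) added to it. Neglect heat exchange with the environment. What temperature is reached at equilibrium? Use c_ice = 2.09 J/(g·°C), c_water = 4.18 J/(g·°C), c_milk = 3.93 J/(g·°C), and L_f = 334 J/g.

Energy conservation, ΣQ = 0:
ice -16.2→0 °C: 59.5·2.09·16.2 = 2014.6; melt ice: 59.5·334 = 19873; meltwater 0→T: 59.5·4.18·T = 248.71 T; milk: 4873.2(T − 76.2)
5121.9 T = 371338 − 21888 = 349450
T ≈ 68.23 °C. Since T > 0 °C, the all-ice-melts assumption holds.

T_f ≈ 68.2 °C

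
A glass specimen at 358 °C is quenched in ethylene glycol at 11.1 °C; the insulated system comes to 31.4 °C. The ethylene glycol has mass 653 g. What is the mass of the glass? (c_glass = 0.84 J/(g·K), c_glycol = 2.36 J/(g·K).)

Heat lost by the glass = heat gained by the glycol:
m×0.84×(358 − 31.4) = 653×2.36×(31.4 − 11.1)
274.34 m = 31284  ⇒  m ≈ 114 g

m ≈ 114 g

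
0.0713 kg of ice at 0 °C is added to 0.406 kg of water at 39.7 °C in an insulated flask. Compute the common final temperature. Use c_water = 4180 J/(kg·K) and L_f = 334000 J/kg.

Setting the total heat transfer to zero:
latent heat to melt: 0.0713×334000 = 23814
  warm the meltwater: 298.03 T
  water cools: 0.406×4180×(T − 39.7) = 1697.1(T − 39.7)
1995.1 T = 67374 − 23814 = 43560
T ≈ 21.83 °C. Since T > 0 °C, the all-ice-melts assumption holds.

T_f ≈ 21.8 °C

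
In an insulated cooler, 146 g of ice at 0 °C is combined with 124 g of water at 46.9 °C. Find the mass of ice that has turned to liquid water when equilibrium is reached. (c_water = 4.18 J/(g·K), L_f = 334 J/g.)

m_melted ≈ 72.8 g

Cooling the water to 0 °C releases 124×4.18×46.9 = 24309 J.
To melt every bit of ice: 146×334 = 48764 J.
24309 J < 48764 J, so only part of the ice melts and the system sits at 0 °C.
m_melted×334 = 24309  ⇒  m_melted ≈ 72.78 g.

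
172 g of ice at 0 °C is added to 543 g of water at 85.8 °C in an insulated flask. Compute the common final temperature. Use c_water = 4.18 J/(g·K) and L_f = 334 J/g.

T_f ≈ 45.9 °C

Heat gained plus heat lost sum to zero:
latent heat to melt: 172·334 = 57448
  warm the meltwater: 718.96 T
  water cools: 543·4.18·(T − 85.8) = 2269.7(T − 85.8)
2988.7 T = 194744 − 57448 = 137296
T ≈ 45.94 °C — above 0 °C, consistent with complete melting.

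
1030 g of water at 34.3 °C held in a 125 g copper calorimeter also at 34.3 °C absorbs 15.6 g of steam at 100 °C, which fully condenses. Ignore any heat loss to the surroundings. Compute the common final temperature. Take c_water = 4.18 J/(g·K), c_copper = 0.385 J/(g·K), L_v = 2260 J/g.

T_f ≈ 43.2 °C

Let T be the final temperature. ΣQ_i = 0:
latent heat released on condensation: 15.6×2260 = 35256; condensate cools 100→T: 15.6×4.18×(T − 100) = 65.21(T − 100); water warms: 1030×4.18×(T − 34.3) = 4305.4(T − 34.3); cup: 48.12(T − 34.3)
4418.7 T = 35256 + 6520.8 + 149326 = 191103
T ≈ 43.25 °C, under the boiling point, so the assumption holds.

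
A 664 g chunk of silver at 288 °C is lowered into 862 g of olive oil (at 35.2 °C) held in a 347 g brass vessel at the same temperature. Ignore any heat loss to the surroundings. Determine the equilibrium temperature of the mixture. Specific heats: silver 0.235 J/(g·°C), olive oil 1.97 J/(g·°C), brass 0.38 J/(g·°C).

T_f ≈ 55.1 °C

Setting the total heat transfer to zero:
664*0.235*(T − 288) + 862*1.97*(T − 35.2) + 347*0.38*(T − 35.2) = 0
156.04(T − 288) + 1698.1(T − 35.2) + 131.86(T − 35.2) = 0
1986 T = 109356
T = 109356/1986 ≈ 55.06 °C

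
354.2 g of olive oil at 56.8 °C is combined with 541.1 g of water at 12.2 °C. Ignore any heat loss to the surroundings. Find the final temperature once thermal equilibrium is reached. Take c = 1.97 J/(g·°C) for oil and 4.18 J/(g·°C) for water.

T_f ≈ 22.7 °C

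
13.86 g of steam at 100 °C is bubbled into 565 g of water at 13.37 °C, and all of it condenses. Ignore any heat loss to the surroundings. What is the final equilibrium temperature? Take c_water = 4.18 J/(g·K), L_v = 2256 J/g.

Energy conservation, ΣQ = 0:
latent heat released on condensation: 13.86×2256 = 31268; condensed water 100 °C→T: 57.93(T − 100); water warms: 565×4.18×(T − 13.37) = 2361.7(T − 13.37)
2419.6 T = 31268 + 5793.5 + 31576 = 68638
T ≈ 28.37 °C — below 100 °C, confirming all the steam condensed.

T_f ≈ 28.4 °C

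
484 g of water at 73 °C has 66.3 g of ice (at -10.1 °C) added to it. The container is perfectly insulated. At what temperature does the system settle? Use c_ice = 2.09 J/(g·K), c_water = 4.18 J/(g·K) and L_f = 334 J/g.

Conservation of energy gives ΣQ = 0:
ice -10.1→0 °C: 66.3·2.09·10.1 = 1399.5; melt ice: 66.3·334 = 22144; warm the meltwater: 277.13 T; water cools: 484·4.18·(T − 73) = 2023.1(T − 73)
2300.3 T = 147688 − 23544 = 124144
T ≈ 53.97 °C. Since T > 0 °C, the all-ice-melts assumption holds.

T_f ≈ 54.0 °C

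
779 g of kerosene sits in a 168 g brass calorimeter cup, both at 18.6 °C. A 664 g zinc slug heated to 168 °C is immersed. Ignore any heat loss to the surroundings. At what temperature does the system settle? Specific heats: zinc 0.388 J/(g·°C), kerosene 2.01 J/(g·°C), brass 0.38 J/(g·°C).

T_f ≈ 39.0 °C

Setting the total heat transfer to zero:
664*0.388*(T − 168) + 779*2.01*(T − 18.6) + 168*0.38*(T − 18.6) = 0
1887.3 T = 73593
T = 73593/1887.3 ≈ 38.99 °C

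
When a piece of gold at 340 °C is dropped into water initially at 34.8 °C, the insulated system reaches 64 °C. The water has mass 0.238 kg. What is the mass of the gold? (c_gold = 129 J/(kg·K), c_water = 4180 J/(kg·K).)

m ≈ 0.816 kg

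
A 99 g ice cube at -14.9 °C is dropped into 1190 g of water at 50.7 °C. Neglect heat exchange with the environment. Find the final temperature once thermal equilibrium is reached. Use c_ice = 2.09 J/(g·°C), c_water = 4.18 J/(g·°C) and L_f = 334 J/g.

T_f ≈ 40.1 °C

Setting the total heat transfer to zero:
ice -14.9→0 °C: 99·2.09·14.9 = 3083; fusion: m_ice L_f = 99·334 = 33066; warm the meltwater: 413.82 T; water: 4974.2(T − 50.7)
5388 T = 252192 − 36149 = 216043
T ≈ 40.10 °C (positive, so assuming full melt was valid).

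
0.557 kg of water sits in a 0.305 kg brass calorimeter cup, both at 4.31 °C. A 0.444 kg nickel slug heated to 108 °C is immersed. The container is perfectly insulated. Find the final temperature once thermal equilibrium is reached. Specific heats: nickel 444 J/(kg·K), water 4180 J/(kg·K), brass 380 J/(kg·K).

T_f ≈ 12.0 °C

T_f is the heat-capacity-weighted average of the initial temperatures:
T_f = (197.14×108 + 2328.3×4.31 + 115.9×4.31) / (197.14 + 2328.3 + 115.9)
    = 31825 / 2641.3 ≈ 12.05 °C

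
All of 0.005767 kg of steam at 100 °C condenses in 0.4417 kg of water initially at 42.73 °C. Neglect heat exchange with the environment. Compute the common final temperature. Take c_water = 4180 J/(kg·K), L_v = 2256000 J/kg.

T_f ≈ 50.4 °C

Conservation of energy gives ΣQ = 0:
latent heat released on condensation: 0.005767×2256000 = 13010
  condensed water 100 °C→T: 24.11(T − 100)
  water warms: 0.4417×4180×(T − 42.73) = 1846.3(T − 42.73)
1870.4 T = 13010 + 2410.6 + 78893 = 94314
T ≈ 50.42 °C (< 100 °C, so full condensation is consistent).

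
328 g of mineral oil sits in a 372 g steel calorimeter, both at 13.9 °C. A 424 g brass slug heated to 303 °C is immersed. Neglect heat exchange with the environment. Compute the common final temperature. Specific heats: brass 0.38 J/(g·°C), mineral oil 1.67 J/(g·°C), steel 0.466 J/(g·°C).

T_f ≈ 66.7 °C

Net heat exchanged in the isolated system is zero:
424*0.38*(T − 303) + 328*1.67*(T − 13.9) + 372*0.466*(T − 13.9) = 0
(161.12 + 547.76 + 173.35) T = 161.12*303 + 547.76*13.9 + 173.35*13.9
T = 58843/882.23 ≈ 66.70 °C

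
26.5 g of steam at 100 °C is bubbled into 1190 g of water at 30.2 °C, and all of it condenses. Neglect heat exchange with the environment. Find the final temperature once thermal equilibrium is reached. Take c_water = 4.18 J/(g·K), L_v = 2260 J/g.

T_f ≈ 43.5 °C

Let T be the final temperature. ΣQ_i = 0:
steam→water at 100 °C releases m L_v = 26.5·2260 = 59890
  condensate cools 100→T: 26.5·4.18·(T − 100) = 110.77(T − 100)
  water warms: 1190·4.18·(T − 30.2) = 4974.2(T − 30.2)
5085 T = 59890 + 11077 + 150221 = 221188
T ≈ 43.50 °C, under the boiling point, so the assumption holds.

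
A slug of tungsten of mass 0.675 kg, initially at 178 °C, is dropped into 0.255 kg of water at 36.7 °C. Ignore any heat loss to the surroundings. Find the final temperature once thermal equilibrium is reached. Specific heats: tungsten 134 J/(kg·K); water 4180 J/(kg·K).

Taking heat into each body as positive, Σ m c ΔT = 0:
0.675×134×(T − 178) + 0.255×4180×(T − 36.7) = 0
1156.4 T = 55219
T = 55219 / 1156.4 = 47.8 °C

T_f ≈ 47.8 °C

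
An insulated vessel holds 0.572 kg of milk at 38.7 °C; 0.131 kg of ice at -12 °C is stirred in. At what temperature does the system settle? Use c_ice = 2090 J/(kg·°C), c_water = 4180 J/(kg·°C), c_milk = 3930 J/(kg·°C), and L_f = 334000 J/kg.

Setting the total heat transfer to zero:
ice -12→0 °C: 0.131·2090·12 = 3285.5
  fusion: m_ice L_f = 0.131·334000 = 43754
  warm the meltwater: 547.58 T
  milk cools: 0.572·3930·(T − 38.7) = 2248(T − 38.7)
2795.5 T = 86996 − 47039 = 39957
T ≈ 14.29 °C. Since T > 0 °C, the all-ice-melts assumption holds.

T_f ≈ 14.3 °C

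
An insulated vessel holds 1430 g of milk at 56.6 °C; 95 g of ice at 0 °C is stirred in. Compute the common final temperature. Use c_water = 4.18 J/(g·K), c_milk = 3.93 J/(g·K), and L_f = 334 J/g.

T_f ≈ 47.6 °C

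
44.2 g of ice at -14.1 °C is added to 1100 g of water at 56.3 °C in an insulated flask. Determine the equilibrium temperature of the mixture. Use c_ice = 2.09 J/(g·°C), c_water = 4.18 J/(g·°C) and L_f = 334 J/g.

T_f ≈ 50.8 °C

Sum of m c ΔT and latent-heat terms is zero:
warm ice to 0 °C: 44.2×2.09×(0 − (-14.1)) = 1302.5; melt ice: 44.2×334 = 14763; meltwater 0→T: 44.2×4.18×T = 184.76 T; water cools: 1100×4.18×(T − 56.3) = 4598(T − 56.3)
4782.8 T = 258867 − 16065 = 242802
T ≈ 50.77 °C — above 0 °C, consistent with complete melting.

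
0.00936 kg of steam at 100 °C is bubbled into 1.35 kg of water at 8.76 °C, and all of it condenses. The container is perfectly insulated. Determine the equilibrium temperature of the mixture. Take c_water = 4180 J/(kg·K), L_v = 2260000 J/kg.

T_f ≈ 13.1 °C

Let T be the final temperature. ΣQ_i = 0:
steam→water at 100 °C releases m L_v = 0.00936·2260000 = 21154
  condensate cools 100→T: 0.00936·4180·(T − 100) = 39.12(T − 100)
  original water: 5643(T − 8.76)
5682.1 T = 21154 + 3912.5 + 49433 = 74499
T ≈ 13.11 °C, under the boiling point, so the assumption holds.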